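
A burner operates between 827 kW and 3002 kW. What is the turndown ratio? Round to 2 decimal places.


TDR = Q_max / Q_min
TDR = 3002 / 827 = 3.63


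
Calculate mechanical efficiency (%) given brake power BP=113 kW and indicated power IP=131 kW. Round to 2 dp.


eta_mech = (BP / IP) * 100
Ratio = 113 / 131 = 0.8626
eta_mech = 0.8626 * 100 = 86.26%


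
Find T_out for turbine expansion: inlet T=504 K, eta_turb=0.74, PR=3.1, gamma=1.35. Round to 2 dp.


T_out = T_in * (1 - eta * (1 - PR^(-(gamma-1)/gamma)))
Exponent = -(1.35-1)/1.35 = -0.25925926
PR^exp = 3.1^(-0.25925926) = 0.74577862
Factor = 1 - 0.74*(1 - 0.74577862) = 0.81187618
T_out = 504 * 0.81187618 = 409.19 K


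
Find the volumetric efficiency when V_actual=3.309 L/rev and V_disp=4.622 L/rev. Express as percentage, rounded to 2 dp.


eta_v = (V_actual / V_disp) * 100
Ratio = 3.309 / 4.622 = 0.7159
eta_v = 0.7159 * 100 = 71.59%


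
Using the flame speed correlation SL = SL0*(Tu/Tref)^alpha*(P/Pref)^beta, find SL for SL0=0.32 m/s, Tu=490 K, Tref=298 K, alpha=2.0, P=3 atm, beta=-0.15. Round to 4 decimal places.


SL = SL0 * (Tu/Tref)^alpha * (P/Pref)^beta
T ratio = 490/298 = 1.64429530
(T ratio)^alpha = 1.64429530^2.0 = 2.703707
(P/Pref)^beta = 3^(-0.15) = 0.848070
SL = 0.32 * 2.703707 * 0.848070 = 0.7337 m/s


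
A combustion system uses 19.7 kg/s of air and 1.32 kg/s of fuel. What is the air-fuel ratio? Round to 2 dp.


AFR = m_air / m_fuel
AFR = 19.7 / 1.32 = 14.92


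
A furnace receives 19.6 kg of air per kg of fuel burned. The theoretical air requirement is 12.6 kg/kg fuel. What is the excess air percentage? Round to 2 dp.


Excess air = actual - stoichiometric = 19.6 - 12.6 = 7.00 kg/kg fuel
Excess air % = (excess / stoich) * 100 = (7.00 / 12.6) * 100 = 55.56%


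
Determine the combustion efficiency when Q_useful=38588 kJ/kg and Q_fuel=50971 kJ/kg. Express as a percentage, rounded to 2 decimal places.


Efficiency = (Q_useful / Q_fuel) * 100
Efficiency = (38588 / 50971) * 100
Efficiency = 0.7571 * 100 = 75.71%


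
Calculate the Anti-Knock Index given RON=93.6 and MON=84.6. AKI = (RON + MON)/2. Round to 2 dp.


AKI = (RON + MON) / 2
AKI = (93.6 + 84.6) / 2
AKI = 178.2 / 2 = 89.10


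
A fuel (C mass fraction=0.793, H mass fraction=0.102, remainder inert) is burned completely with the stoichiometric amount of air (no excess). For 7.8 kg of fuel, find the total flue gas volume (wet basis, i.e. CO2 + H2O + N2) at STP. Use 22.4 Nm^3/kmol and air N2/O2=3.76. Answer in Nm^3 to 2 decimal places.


Per kg fuel: CO2 = (C/12 kmol)*22.4 = (0.793/12)*22.4 = 1.48027 Nm^3
Per kg fuel: H2O = (H/2 kmol)*22.4 = (0.102/2)*22.4 = 1.14240 Nm^3
O2 needed per kg fuel = C/12 + H/4 = 0.793/12 + 0.102/4 = 0.09158333 kmol
Per kg fuel: N2 = O2*3.76*22.4 = 0.09158333*3.76*22.4 = 7.71351 Nm^3
Total per kg = 1.48027 + 1.14240 + 7.71351 = 10.33618 Nm^3
Total = 10.33618 * 7.8 = 80.62 Nm^3


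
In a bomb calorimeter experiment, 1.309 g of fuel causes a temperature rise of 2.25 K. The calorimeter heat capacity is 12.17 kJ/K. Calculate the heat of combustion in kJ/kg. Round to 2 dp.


Hc = C_cal * delta_T / m_fuel
Q_released = 12.17 * 2.25 = 27.3825 kJ
m_fuel = 1.309 g = 1.309/1000 kg = 0.001309 kg
Hc = 27.3825 / 0.001309 = 20918.64 kJ/kg


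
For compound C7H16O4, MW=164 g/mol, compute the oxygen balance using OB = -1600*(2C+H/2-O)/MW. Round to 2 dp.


OB = -1600 * (2C + H/2 - O) / MW
Inner = 2*7 + 16/2 - 4 = 18.00
OB = -1600 * 18.00 / 164 = -175.61%


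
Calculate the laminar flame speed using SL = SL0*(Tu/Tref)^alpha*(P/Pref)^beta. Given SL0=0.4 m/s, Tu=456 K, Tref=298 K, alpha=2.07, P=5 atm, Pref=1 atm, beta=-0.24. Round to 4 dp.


SL = SL0 * (Tu/Tref)^alpha * (P/Pref)^beta
T ratio = 456/298 = 1.53020134
(T ratio)^alpha = 1.53020134^2.07 = 2.412290
(P/Pref)^beta = 5^(-0.24) = 0.679590
SL = 0.4 * 2.412290 * 0.679590 = 0.6557 m/s


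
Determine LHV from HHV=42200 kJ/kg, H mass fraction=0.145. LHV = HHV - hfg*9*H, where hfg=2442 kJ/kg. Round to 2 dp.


LHV = HHV - hfg * 9 * H
Water correction = 2442 * 9 * 0.145 = 3186.810 kJ/kg
LHV = 42200 - 3186.810 = 39013.19 kJ/kg


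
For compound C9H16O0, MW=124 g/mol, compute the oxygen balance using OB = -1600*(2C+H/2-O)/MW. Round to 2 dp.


OB = -1600 * (2C + H/2 - O) / MW
Inner = 2*9 + 16/2 - 0 = 26.00
OB = -1600 * 26.00 / 124 = -335.48%


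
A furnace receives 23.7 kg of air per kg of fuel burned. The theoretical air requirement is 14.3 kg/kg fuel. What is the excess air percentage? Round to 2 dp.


Excess air = actual - stoichiometric = 23.7 - 14.3 = 9.40 kg/kg fuel
Excess air % = (excess / stoich) * 100 = (9.40 / 14.3) * 100 = 65.73%


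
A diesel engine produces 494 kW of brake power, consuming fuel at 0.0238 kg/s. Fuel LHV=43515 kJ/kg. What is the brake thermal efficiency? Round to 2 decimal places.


eta_BTE = (BP / (mf * LHV)) * 100
Denominator = 0.0238 * 43515 = 1035.6570 kW
eta_BTE = (494 / 1035.6570) * 100 = 47.70%


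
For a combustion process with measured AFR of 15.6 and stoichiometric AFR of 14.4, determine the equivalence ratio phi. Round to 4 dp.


phi = AFR_stoich / AFR_actual
phi = 14.4 / 15.6 = 0.9231


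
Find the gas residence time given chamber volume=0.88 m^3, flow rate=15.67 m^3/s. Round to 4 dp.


tau = V / Q_flow
tau = 0.88 / 15.67 = 0.0562 s


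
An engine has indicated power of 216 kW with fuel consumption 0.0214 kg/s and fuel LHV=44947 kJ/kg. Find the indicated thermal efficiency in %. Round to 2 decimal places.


eta_ith = (IP / (mf * LHV)) * 100
Denominator = 0.0214 * 44947 = 961.8658 kW
eta_ith = (216 / 961.8658) * 100 = 22.46%


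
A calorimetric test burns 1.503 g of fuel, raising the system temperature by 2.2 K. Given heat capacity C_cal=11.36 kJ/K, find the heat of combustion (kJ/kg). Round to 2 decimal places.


Hc = C_cal * delta_T / m_fuel
Q_released = 11.36 * 2.2 = 24.9920 kJ
m_fuel = 1.503 g = 1.503/1000 kg = 0.001503 kg
Hc = 24.9920 / 0.001503 = 16628.08 kJ/kg


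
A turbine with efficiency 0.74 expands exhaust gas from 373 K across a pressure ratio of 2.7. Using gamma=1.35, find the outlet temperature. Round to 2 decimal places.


T_out = T_in * (1 - eta * (1 - PR^(-(gamma-1)/gamma)))
Exponent = -(1.35-1)/1.35 = -0.25925926
PR^exp = 2.7^(-0.25925926) = 0.77297411
Factor = 1 - 0.74*(1 - 0.77297411) = 0.83200084
T_out = 373 * 0.83200084 = 310.34 K


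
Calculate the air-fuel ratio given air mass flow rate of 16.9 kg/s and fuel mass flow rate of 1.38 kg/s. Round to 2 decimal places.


AFR = m_air / m_fuel
AFR = 16.9 / 1.38 = 12.25


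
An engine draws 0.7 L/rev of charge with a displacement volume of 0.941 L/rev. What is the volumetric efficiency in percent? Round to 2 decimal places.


eta_v = (V_actual / V_disp) * 100
Ratio = 0.7 / 0.941 = 0.7439
eta_v = 0.7439 * 100 = 74.39%


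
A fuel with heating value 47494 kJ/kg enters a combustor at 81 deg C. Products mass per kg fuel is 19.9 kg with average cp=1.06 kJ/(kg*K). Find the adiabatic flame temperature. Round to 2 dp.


T_ad = T_in + Hc / (m_p * cp)
Denominator = 19.9 * 1.06 = 21.0940
Temperature rise = 47494 / 21.0940 = 2251.54 K
T_ad = 81 + 2251.54 = 2332.54 deg C


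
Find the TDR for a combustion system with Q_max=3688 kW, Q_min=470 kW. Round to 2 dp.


TDR = Q_max / Q_min
TDR = 3688 / 470 = 7.85


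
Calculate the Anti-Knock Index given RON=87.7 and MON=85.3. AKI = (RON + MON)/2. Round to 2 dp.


AKI = (RON + MON) / 2
AKI = (87.7 + 85.3) / 2
AKI = 173.0 / 2 = 86.50


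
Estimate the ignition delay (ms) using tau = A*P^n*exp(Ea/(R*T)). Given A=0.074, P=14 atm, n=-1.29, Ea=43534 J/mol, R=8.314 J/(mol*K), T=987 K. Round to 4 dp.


tau = A * P^n * exp(Ea/(R*T))
P^n = 14^(-1.29) = 0.03322728
Ea/(R*T) = 43534/(8.314*987) = 5.305196
exp(Ea/(R*T)) = 201.380387
tau = 0.074 * 0.03322728 * 201.380387 = 0.4952 ms


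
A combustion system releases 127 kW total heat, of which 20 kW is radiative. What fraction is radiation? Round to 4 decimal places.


f_rad = Q_rad / Q_total
f_rad = 20 / 127 = 0.1575


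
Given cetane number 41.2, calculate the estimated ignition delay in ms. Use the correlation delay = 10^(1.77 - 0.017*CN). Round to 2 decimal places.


delay = 10^(1.77 - 0.017*CN)
Exponent = 1.77 - 0.017*41.2 = 1.0696
delay = 10^1.0696 = 11.74 ms


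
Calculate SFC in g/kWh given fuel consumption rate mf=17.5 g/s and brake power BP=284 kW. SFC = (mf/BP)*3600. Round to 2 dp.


SFC = (mf / BP) * 3600
Rate = 17.5 / 284 = 0.061620 g/(s*kW)
SFC = 0.061620 * 3600 = 221.83 g/kWh


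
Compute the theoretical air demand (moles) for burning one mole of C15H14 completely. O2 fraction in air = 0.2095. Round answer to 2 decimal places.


Balanced combustion: C15H14 + 18.5 O2 -> 15 CO2 + 7 H2O
O2 needed = C + H/4 = 15 + 14/4 = 18.50 moles
Air moles = O2 / 0.2095 = 18.50 / 0.2095 = 88.31 moles air


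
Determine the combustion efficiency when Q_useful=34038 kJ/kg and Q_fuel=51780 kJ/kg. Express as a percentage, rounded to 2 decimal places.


Efficiency = (Q_useful / Q_fuel) * 100
Efficiency = (34038 / 51780) * 100
Efficiency = 0.6574 * 100 = 65.74%


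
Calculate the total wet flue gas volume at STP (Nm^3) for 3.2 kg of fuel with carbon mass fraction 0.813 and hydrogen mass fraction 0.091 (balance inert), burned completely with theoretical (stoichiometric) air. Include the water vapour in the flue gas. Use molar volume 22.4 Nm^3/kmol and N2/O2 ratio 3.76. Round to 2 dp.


Per kg fuel: CO2 = (C/12 kmol)*22.4 = (0.813/12)*22.4 = 1.51760 Nm^3
Per kg fuel: H2O = (H/2 kmol)*22.4 = (0.091/2)*22.4 = 1.01920 Nm^3
O2 needed per kg fuel = C/12 + H/4 = 0.813/12 + 0.091/4 = 0.09050000 kmol
Per kg fuel: N2 = O2*3.76*22.4 = 0.09050000*3.76*22.4 = 7.62227 Nm^3
Total per kg = 1.51760 + 1.01920 + 7.62227 = 10.15907 Nm^3
Total = 10.15907 * 3.2 = 32.51 Nm^3


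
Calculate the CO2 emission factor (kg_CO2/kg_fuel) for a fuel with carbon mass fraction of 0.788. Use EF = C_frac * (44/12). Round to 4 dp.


EF = C_frac * (M_CO2 / M_C)
EF = 0.788 * (44/12)
EF = 0.788 * 3.666667 = 2.8893 kg_CO2/kg_fuel


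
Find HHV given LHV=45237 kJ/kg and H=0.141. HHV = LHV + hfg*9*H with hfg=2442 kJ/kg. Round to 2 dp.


HHV = LHV + hfg * 9 * H
Water addition = 2442 * 9 * 0.141 = 3098.898 kJ/kg
HHV = 45237 + 3098.898 = 48335.90 kJ/kg


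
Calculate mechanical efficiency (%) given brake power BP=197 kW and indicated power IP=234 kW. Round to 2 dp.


eta_mech = (BP / IP) * 100
Ratio = 197 / 234 = 0.8419
eta_mech = 0.8419 * 100 = 84.19%


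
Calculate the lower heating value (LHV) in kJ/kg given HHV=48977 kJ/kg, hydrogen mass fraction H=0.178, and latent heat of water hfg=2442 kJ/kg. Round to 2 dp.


LHV = HHV - hfg * 9 * H
Water correction = 2442 * 9 * 0.178 = 3912.084 kJ/kg
LHV = 48977 - 3912.084 = 45064.92 kJ/kg


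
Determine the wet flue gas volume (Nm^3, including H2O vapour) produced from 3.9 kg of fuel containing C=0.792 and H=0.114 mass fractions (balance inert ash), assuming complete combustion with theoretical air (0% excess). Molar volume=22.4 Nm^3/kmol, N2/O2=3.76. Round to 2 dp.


Per kg fuel: CO2 = (C/12 kmol)*22.4 = (0.792/12)*22.4 = 1.47840 Nm^3
Per kg fuel: H2O = (H/2 kmol)*22.4 = (0.114/2)*22.4 = 1.27680 Nm^3
O2 needed per kg fuel = C/12 + H/4 = 0.792/12 + 0.114/4 = 0.09450000 kmol
Per kg fuel: N2 = O2*3.76*22.4 = 0.09450000*3.76*22.4 = 7.95917 Nm^3
Total per kg = 1.47840 + 1.27680 + 7.95917 = 10.71437 Nm^3
Total = 10.71437 * 3.9 = 41.79 Nm^3


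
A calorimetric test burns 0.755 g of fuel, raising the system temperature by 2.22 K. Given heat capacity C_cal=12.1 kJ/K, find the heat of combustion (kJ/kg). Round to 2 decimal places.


Hc = C_cal * delta_T / m_fuel
Q_released = 12.1 * 2.22 = 26.8620 kJ
m_fuel = 0.755 g = 0.755/1000 kg = 0.000755 kg
Hc = 26.8620 / 0.000755 = 35578.81 kJ/kg


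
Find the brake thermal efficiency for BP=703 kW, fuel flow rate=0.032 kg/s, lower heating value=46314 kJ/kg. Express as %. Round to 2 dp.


eta_BTE = (BP / (mf * LHV)) * 100
Denominator = 0.032 * 46314 = 1482.0480 kW
eta_BTE = (703 / 1482.0480) * 100 = 47.43%


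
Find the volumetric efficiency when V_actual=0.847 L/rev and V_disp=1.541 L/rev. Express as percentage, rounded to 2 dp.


eta_v = (V_actual / V_disp) * 100
Ratio = 0.847 / 1.541 = 0.5496
eta_v = 0.5496 * 100 = 54.96%


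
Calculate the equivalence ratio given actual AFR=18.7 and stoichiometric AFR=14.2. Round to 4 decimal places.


phi = AFR_stoich / AFR_actual
phi = 14.2 / 18.7 = 0.7594


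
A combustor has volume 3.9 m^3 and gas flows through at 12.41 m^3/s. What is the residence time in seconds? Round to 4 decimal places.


tau = V / Q_flow
tau = 3.9 / 12.41 = 0.3143 s


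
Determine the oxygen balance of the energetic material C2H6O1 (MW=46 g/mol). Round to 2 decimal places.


OB = -1600 * (2C + H/2 - O) / MW
Inner = 2*2 + 6/2 - 1 = 6.00
OB = -1600 * 6.00 / 46 = -208.70%


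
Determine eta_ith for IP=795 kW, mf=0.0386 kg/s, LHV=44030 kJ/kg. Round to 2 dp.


eta_ith = (IP / (mf * LHV)) * 100
Denominator = 0.0386 * 44030 = 1699.5580 kW
eta_ith = (795 / 1699.5580) * 100 = 46.78%


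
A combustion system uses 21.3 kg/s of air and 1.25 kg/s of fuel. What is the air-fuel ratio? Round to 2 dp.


AFR = m_air / m_fuel
AFR = 21.3 / 1.25 = 17.04


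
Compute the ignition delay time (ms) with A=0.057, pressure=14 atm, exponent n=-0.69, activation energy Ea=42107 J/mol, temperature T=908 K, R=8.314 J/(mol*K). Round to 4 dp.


tau = A * P^n * exp(Ea/(R*T))
P^n = 14^(-0.69) = 0.16187197
Ea/(R*T) = 42107/(8.314*908) = 5.577742
exp(Ea/(R*T)) = 264.473782
tau = 0.057 * 0.16187197 * 264.473782 = 2.4402 ms


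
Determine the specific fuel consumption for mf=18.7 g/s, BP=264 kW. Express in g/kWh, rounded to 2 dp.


SFC = (mf / BP) * 3600
Rate = 18.7 / 264 = 0.070833 g/(s*kW)
SFC = 0.070833 * 3600 = 255.00 g/kWh


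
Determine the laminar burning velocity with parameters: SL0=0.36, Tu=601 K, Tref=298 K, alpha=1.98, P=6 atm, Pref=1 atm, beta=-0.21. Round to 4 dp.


SL = SL0 * (Tu/Tref)^alpha * (P/Pref)^beta
T ratio = 601/298 = 2.01677852
(T ratio)^alpha = 2.01677852^1.98 = 4.010728
(P/Pref)^beta = 6^(-0.21) = 0.686417
SL = 0.36 * 4.010728 * 0.686417 = 0.9911 m/s


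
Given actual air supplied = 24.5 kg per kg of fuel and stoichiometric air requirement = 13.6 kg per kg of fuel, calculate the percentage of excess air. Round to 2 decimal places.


Excess air = actual - stoichiometric = 24.5 - 13.6 = 10.90 kg/kg fuel
Excess air % = (excess / stoich) * 100 = (10.90 / 13.6) * 100 = 80.15%


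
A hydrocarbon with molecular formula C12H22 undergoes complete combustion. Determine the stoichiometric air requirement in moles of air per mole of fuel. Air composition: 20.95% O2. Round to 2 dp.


Balanced combustion: C12H22 + 17.5 O2 -> 12 CO2 + 11 H2O
O2 needed = C + H/4 = 12 + 22/4 = 17.50 moles
Air moles = O2 / 0.2095 = 17.50 / 0.2095 = 83.53 moles air


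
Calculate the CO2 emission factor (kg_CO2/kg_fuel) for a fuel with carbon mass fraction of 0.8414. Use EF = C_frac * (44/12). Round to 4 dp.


EF = C_frac * (M_CO2 / M_C)
EF = 0.8414 * (44/12)
EF = 0.8414 * 3.666667 = 3.0851 kg_CO2/kg_fuel


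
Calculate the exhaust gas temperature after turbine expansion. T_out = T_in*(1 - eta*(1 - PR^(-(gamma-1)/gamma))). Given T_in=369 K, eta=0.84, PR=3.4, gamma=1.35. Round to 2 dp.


T_out = T_in * (1 - eta * (1 - PR^(-(gamma-1)/gamma)))
Exponent = -(1.35-1)/1.35 = -0.25925926
PR^exp = 3.4^(-0.25925926) = 0.72813041
Factor = 1 - 0.84*(1 - 0.72813041) = 0.77162954
T_out = 369 * 0.77162954 = 284.73 K


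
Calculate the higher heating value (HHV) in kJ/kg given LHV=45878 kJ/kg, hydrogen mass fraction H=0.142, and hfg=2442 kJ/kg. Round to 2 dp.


HHV = LHV + hfg * 9 * H
Water addition = 2442 * 9 * 0.142 = 3120.876 kJ/kg
HHV = 45878 + 3120.876 = 48998.88 kJ/kg


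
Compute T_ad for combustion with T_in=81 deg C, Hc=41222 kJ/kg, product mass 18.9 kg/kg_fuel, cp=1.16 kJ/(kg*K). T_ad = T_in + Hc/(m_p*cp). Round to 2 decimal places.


T_ad = T_in + Hc / (m_p * cp)
Denominator = 18.9 * 1.16 = 21.9240
Temperature rise = 41222 / 21.9240 = 1880.22 K
T_ad = 81 + 1880.22 = 1961.22 deg C


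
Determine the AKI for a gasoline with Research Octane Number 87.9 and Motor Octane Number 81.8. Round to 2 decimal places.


AKI = (RON + MON) / 2
AKI = (87.9 + 81.8) / 2
AKI = 169.7 / 2 = 84.85


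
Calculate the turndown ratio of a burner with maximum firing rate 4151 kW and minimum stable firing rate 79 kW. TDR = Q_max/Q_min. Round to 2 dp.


TDR = Q_max / Q_min
TDR = 4151 / 79 = 52.54


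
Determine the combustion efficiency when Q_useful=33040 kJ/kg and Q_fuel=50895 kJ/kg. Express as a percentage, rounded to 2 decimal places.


Efficiency = (Q_useful / Q_fuel) * 100
Efficiency = (33040 / 50895) * 100
Efficiency = 0.6492 * 100 = 64.92%


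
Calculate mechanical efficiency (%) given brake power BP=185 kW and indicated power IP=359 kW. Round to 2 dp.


eta_mech = (BP / IP) * 100
Ratio = 185 / 359 = 0.5153
eta_mech = 0.5153 * 100 = 51.53%


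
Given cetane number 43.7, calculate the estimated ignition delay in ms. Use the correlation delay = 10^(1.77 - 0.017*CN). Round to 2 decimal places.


delay = 10^(1.77 - 0.017*CN)
Exponent = 1.77 - 0.017*43.7 = 1.0271
delay = 10^1.0271 = 10.64 ms


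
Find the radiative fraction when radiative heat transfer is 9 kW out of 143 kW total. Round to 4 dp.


f_rad = Q_rad / Q_total
f_rad = 9 / 143 = 0.0629


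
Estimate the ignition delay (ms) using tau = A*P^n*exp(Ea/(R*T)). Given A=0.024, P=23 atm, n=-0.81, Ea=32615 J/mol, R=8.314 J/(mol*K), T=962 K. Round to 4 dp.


tau = A * P^n * exp(Ea/(R*T))
P^n = 23^(-0.81) = 0.07888609
Ea/(R*T) = 32615/(8.314*962) = 4.077860
exp(Ea/(R*T)) = 59.019022
tau = 0.024 * 0.07888609 * 59.019022 = 0.1117 ms


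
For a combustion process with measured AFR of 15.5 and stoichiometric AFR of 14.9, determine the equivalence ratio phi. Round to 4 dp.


phi = AFR_stoich / AFR_actual
phi = 14.9 / 15.5 = 0.9613


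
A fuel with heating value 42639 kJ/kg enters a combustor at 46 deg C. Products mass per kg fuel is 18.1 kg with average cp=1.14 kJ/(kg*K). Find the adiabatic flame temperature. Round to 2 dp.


T_ad = T_in + Hc / (m_p * cp)
Denominator = 18.1 * 1.14 = 20.6340
Temperature rise = 42639 / 20.6340 = 2066.44 K
T_ad = 46 + 2066.44 = 2112.44 deg C


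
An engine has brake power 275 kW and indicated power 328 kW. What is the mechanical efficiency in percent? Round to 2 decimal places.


eta_mech = (BP / IP) * 100
Ratio = 275 / 328 = 0.8384
eta_mech = 0.8384 * 100 = 83.84%


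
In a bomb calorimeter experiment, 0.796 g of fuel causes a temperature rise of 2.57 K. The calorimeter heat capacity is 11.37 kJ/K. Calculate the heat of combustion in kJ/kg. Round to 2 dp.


Hc = C_cal * delta_T / m_fuel
Q_released = 11.37 * 2.57 = 29.2209 kJ
m_fuel = 0.796 g = 0.796/1000 kg = 0.000796 kg
Hc = 29.2209 / 0.000796 = 36709.67 kJ/kg


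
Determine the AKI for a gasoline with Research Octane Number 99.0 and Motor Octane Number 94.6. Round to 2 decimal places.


AKI = (RON + MON) / 2
AKI = (99.0 + 94.6) / 2
AKI = 193.6 / 2 = 96.80


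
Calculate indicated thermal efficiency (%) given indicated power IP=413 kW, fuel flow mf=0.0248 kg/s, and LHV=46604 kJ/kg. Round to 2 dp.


eta_ith = (IP / (mf * LHV)) * 100
Denominator = 0.0248 * 46604 = 1155.7792 kW
eta_ith = (413 / 1155.7792) * 100 = 35.73%


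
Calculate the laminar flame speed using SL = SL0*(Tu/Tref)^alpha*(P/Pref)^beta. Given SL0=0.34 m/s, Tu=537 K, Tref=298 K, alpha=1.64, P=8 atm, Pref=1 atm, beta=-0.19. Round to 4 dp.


SL = SL0 * (Tu/Tref)^alpha * (P/Pref)^beta
T ratio = 537/298 = 1.80201342
(T ratio)^alpha = 1.80201342^1.64 = 2.626898
(P/Pref)^beta = 8^(-0.19) = 0.673617
SL = 0.34 * 2.626898 * 0.673617 = 0.6016 m/s


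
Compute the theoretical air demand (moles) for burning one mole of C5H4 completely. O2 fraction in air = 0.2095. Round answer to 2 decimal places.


Balanced combustion: C5H4 + 6 O2 -> 5 CO2 + 2 H2O
O2 needed = C + H/4 = 5 + 4/4 = 6.00 moles
Air moles = O2 / 0.2095 = 6.00 / 0.2095 = 28.64 moles air


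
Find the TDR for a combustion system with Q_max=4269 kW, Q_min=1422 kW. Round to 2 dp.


TDR = Q_max / Q_min
TDR = 4269 / 1422 = 3.00


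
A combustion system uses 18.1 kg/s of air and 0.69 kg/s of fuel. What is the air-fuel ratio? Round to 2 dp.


AFR = m_air / m_fuel
AFR = 18.1 / 0.69 = 26.23


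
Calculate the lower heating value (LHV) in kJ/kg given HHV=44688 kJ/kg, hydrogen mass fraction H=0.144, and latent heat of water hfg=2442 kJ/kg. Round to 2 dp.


LHV = HHV - hfg * 9 * H
Water correction = 2442 * 9 * 0.144 = 3164.832 kJ/kg
LHV = 44688 - 3164.832 = 41523.17 kJ/kg


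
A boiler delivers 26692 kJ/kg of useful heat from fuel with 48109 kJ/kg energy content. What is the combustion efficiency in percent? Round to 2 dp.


Efficiency = (Q_useful / Q_fuel) * 100
Efficiency = (26692 / 48109) * 100
Efficiency = 0.5548 * 100 = 55.48%


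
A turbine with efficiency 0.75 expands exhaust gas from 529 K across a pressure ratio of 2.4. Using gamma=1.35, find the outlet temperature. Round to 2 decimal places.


T_out = T_in * (1 - eta * (1 - PR^(-(gamma-1)/gamma)))
Exponent = -(1.35-1)/1.35 = -0.25925926
PR^exp = 2.4^(-0.25925926) = 0.79694200
Factor = 1 - 0.75*(1 - 0.79694200) = 0.84770650
T_out = 529 * 0.84770650 = 448.44 K


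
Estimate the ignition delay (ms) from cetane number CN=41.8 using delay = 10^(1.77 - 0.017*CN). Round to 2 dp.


delay = 10^(1.77 - 0.017*CN)
Exponent = 1.77 - 0.017*41.8 = 1.0594
delay = 10^1.0594 = 11.47 ms


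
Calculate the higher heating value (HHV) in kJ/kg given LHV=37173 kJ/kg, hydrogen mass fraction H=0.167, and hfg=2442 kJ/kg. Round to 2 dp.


HHV = LHV + hfg * 9 * H
Water addition = 2442 * 9 * 0.167 = 3670.326 kJ/kg
HHV = 37173 + 3670.326 = 40843.33 kJ/kg


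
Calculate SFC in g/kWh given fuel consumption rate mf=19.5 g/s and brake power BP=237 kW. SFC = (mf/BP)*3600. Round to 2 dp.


SFC = (mf / BP) * 3600
Rate = 19.5 / 237 = 0.082278 g/(s*kW)
SFC = 0.082278 * 3600 = 296.20 g/kWh


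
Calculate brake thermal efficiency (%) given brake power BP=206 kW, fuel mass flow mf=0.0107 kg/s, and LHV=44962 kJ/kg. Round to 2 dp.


eta_BTE = (BP / (mf * LHV)) * 100
Denominator = 0.0107 * 44962 = 481.0934 kW
eta_BTE = (206 / 481.0934) * 100 = 42.82%


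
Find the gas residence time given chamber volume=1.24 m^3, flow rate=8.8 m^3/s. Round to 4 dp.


tau = V / Q_flow
tau = 1.24 / 8.8 = 0.1409 s


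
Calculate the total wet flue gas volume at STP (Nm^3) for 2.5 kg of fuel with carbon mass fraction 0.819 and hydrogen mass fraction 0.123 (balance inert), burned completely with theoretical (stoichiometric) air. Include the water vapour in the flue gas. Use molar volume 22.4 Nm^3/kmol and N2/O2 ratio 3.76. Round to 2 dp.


Per kg fuel: CO2 = (C/12 kmol)*22.4 = (0.819/12)*22.4 = 1.52880 Nm^3
Per kg fuel: H2O = (H/2 kmol)*22.4 = (0.123/2)*22.4 = 1.37760 Nm^3
O2 needed per kg fuel = C/12 + H/4 = 0.819/12 + 0.123/4 = 0.09900000 kmol
Per kg fuel: N2 = O2*3.76*22.4 = 0.09900000*3.76*22.4 = 8.33818 Nm^3
Total per kg = 1.52880 + 1.37760 + 8.33818 = 11.24458 Nm^3
Total = 11.24458 * 2.5 = 28.11 Nm^3


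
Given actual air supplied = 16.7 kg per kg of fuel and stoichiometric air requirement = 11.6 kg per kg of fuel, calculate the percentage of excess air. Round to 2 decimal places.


Excess air = actual - stoichiometric = 16.7 - 11.6 = 5.10 kg/kg fuel
Excess air % = (excess / stoich) * 100 = (5.10 / 11.6) * 100 = 43.97%


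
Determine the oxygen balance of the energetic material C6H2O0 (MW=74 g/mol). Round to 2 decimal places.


OB = -1600 * (2C + H/2 - O) / MW
Inner = 2*6 + 2/2 - 0 = 13.00
OB = -1600 * 13.00 / 74 = -281.08%


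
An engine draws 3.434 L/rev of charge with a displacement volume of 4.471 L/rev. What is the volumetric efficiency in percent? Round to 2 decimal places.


eta_v = (V_actual / V_disp) * 100
Ratio = 3.434 / 4.471 = 0.7681
eta_v = 0.7681 * 100 = 76.81%


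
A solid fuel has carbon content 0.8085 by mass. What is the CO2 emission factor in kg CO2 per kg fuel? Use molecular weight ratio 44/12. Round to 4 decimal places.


EF = C_frac * (M_CO2 / M_C)
EF = 0.8085 * (44/12)
EF = 0.8085 * 3.666667 = 2.9645 kg_CO2/kg_fuel


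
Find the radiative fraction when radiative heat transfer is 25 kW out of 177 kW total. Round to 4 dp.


f_rad = Q_rad / Q_total
f_rad = 25 / 177 = 0.1412


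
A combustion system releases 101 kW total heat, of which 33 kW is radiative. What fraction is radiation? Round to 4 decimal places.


f_rad = Q_rad / Q_total
f_rad = 33 / 101 = 0.3267


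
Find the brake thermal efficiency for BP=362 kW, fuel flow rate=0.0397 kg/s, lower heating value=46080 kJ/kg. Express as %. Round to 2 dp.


eta_BTE = (BP / (mf * LHV)) * 100
Denominator = 0.0397 * 46080 = 1829.3760 kW
eta_BTE = (362 / 1829.3760) * 100 = 19.79%


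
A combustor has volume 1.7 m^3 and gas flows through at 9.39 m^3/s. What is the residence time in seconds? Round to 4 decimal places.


tau = V / Q_flow
tau = 1.7 / 9.39 = 0.1810 s


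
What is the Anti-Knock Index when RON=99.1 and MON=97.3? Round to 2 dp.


AKI = (RON + MON) / 2
AKI = (99.1 + 97.3) / 2
AKI = 196.4 / 2 = 98.20


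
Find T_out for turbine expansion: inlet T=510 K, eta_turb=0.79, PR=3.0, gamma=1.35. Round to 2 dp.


T_out = T_in * (1 - eta * (1 - PR^(-(gamma-1)/gamma)))
Exponent = -(1.35-1)/1.35 = -0.25925926
PR^exp = 3.0^(-0.25925926) = 0.75214556
Factor = 1 - 0.79*(1 - 0.75214556) = 0.80419499
T_out = 510 * 0.80419499 = 410.14 K


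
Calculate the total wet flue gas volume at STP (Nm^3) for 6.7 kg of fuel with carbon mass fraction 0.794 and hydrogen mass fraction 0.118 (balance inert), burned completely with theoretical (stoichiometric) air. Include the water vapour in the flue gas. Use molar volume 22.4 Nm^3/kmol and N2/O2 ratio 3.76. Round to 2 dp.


Per kg fuel: CO2 = (C/12 kmol)*22.4 = (0.794/12)*22.4 = 1.48213 Nm^3
Per kg fuel: H2O = (H/2 kmol)*22.4 = (0.118/2)*22.4 = 1.32160 Nm^3
O2 needed per kg fuel = C/12 + H/4 = 0.794/12 + 0.118/4 = 0.09566667 kmol
Per kg fuel: N2 = O2*3.76*22.4 = 0.09566667*3.76*22.4 = 8.05743 Nm^3
Total per kg = 1.48213 + 1.32160 + 8.05743 = 10.86116 Nm^3
Total = 10.86116 * 6.7 = 72.77 Nm^3


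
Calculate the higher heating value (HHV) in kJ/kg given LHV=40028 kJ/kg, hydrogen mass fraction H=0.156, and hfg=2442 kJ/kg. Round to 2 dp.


HHV = LHV + hfg * 9 * H
Water addition = 2442 * 9 * 0.156 = 3428.568 kJ/kg
HHV = 40028 + 3428.568 = 43456.57 kJ/kg


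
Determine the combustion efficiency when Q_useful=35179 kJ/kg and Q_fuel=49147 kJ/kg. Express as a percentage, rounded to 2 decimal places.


Efficiency = (Q_useful / Q_fuel) * 100
Efficiency = (35179 / 49147) * 100
Efficiency = 0.7158 * 100 = 71.58%


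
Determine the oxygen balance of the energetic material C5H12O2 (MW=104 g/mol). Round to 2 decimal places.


OB = -1600 * (2C + H/2 - O) / MW
Inner = 2*5 + 12/2 - 2 = 14.00
OB = -1600 * 14.00 / 104 = -215.38%


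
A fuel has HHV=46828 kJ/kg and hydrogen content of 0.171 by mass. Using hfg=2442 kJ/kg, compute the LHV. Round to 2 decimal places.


LHV = HHV - hfg * 9 * H
Water correction = 2442 * 9 * 0.171 = 3758.238 kJ/kg
LHV = 46828 - 3758.238 = 43069.76 kJ/kg


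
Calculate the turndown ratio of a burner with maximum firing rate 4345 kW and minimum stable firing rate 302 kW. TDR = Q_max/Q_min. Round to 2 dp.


TDR = Q_max / Q_min
TDR = 4345 / 302 = 14.39


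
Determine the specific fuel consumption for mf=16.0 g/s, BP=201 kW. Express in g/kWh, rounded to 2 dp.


SFC = (mf / BP) * 3600
Rate = 16.0 / 201 = 0.079602 g/(s*kW)
SFC = 0.079602 * 3600 = 286.57 g/kWh


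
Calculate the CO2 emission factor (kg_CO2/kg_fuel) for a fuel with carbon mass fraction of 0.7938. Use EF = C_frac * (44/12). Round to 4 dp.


EF = C_frac * (M_CO2 / M_C)
EF = 0.7938 * (44/12)
EF = 0.7938 * 3.666667 = 2.9106 kg_CO2/kg_fuel


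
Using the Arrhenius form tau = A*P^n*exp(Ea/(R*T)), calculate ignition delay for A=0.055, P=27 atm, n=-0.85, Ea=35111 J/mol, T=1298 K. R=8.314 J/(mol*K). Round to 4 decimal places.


tau = A * P^n * exp(Ea/(R*T))
P^n = 27^(-0.85) = 0.06072126
Ea/(R*T) = 35111/(8.314*1298) = 3.253557
exp(Ea/(R*T)) = 25.882252
tau = 0.055 * 0.06072126 * 25.882252 = 0.0864 ms


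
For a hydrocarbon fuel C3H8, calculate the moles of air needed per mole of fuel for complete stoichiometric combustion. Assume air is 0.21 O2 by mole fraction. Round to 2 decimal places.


Balanced combustion: C3H8 + 5 O2 -> 3 CO2 + 4 H2O
O2 needed = C + H/4 = 3 + 8/4 = 5.00 moles
Air moles = O2 / 0.21 = 5.00 / 0.21 = 23.81 moles air


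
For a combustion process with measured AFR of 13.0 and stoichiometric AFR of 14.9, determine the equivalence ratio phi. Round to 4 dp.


phi = AFR_stoich / AFR_actual
phi = 14.9 / 13.0 = 1.1462


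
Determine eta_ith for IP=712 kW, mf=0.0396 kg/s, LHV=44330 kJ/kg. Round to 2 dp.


eta_ith = (IP / (mf * LHV)) * 100
Denominator = 0.0396 * 44330 = 1755.4680 kW
eta_ith = (712 / 1755.4680) * 100 = 40.56%


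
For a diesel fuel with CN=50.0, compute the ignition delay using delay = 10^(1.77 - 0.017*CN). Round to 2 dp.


delay = 10^(1.77 - 0.017*CN)
Exponent = 1.77 - 0.017*50.0 = 0.9200
delay = 10^0.9200 = 8.32 ms


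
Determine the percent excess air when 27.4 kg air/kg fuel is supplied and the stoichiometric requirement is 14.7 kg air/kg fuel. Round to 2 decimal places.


Excess air = actual - stoichiometric = 27.4 - 14.7 = 12.70 kg/kg fuel
Excess air % = (excess / stoich) * 100 = (12.70 / 14.7) * 100 = 86.39%


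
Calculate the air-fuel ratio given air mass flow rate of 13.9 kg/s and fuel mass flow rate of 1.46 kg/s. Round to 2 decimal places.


AFR = m_air / m_fuel
AFR = 13.9 / 1.46 = 9.52


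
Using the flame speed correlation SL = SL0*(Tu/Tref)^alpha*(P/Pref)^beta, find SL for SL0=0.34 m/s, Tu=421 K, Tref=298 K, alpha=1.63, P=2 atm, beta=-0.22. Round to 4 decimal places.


SL = SL0 * (Tu/Tref)^alpha * (P/Pref)^beta
T ratio = 421/298 = 1.41275168
(T ratio)^alpha = 1.41275168^1.63 = 1.756335
(P/Pref)^beta = 2^(-0.22) = 0.858565
SL = 0.34 * 1.756335 * 0.858565 = 0.5127 m/s


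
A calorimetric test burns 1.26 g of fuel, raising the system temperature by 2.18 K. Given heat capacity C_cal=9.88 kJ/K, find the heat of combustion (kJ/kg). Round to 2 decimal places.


Hc = C_cal * delta_T / m_fuel
Q_released = 9.88 * 2.18 = 21.5384 kJ
m_fuel = 1.26 g = 1.26/1000 kg = 0.001260 kg
Hc = 21.5384 / 0.001260 = 17093.97 kJ/kg


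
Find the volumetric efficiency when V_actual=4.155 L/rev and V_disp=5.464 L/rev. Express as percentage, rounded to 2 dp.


eta_v = (V_actual / V_disp) * 100
Ratio = 4.155 / 5.464 = 0.7604
eta_v = 0.7604 * 100 = 76.04%


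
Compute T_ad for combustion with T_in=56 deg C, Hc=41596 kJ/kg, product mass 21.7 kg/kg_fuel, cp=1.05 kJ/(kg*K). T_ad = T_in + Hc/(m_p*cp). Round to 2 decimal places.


T_ad = T_in + Hc / (m_p * cp)
Denominator = 21.7 * 1.05 = 22.7850
Temperature rise = 41596 / 22.7850 = 1825.59 K
T_ad = 56 + 1825.59 = 1881.59 deg C


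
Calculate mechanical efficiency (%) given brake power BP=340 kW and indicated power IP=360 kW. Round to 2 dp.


eta_mech = (BP / IP) * 100
Ratio = 340 / 360 = 0.9444
eta_mech = 0.9444 * 100 = 94.44%


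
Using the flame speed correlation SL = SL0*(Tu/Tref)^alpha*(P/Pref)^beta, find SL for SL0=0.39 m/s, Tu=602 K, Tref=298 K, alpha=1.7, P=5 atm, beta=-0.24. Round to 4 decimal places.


SL = SL0 * (Tu/Tref)^alpha * (P/Pref)^beta
T ratio = 602/298 = 2.02013423
(T ratio)^alpha = 2.02013423^1.7 = 3.304809
(P/Pref)^beta = 5^(-0.24) = 0.679590
SL = 0.39 * 3.304809 * 0.679590 = 0.8759 m/s


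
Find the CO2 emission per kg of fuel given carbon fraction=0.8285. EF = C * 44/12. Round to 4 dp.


EF = C_frac * (M_CO2 / M_C)
EF = 0.8285 * (44/12)
EF = 0.8285 * 3.666667 = 3.0378 kg_CO2/kg_fuel


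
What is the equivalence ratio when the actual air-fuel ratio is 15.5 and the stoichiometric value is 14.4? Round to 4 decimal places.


phi = AFR_stoich / AFR_actual
phi = 14.4 / 15.5 = 0.9290


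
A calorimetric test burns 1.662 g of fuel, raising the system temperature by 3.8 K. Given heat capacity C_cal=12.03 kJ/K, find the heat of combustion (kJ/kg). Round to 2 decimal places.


Hc = C_cal * delta_T / m_fuel
Q_released = 12.03 * 3.8 = 45.7140 kJ
m_fuel = 1.662 g = 1.662/1000 kg = 0.001662 kg
Hc = 45.7140 / 0.001662 = 27505.42 kJ/kg


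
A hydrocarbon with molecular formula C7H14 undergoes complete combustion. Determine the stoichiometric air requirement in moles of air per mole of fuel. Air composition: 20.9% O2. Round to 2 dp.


Balanced combustion: C7H14 + 10.5 O2 -> 7 CO2 + 7 H2O
O2 needed = C + H/4 = 7 + 14/4 = 10.50 moles
Air moles = O2 / 0.209 = 10.50 / 0.209 = 50.24 moles air


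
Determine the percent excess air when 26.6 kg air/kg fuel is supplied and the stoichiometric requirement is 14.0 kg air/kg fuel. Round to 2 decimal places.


Excess air = actual - stoichiometric = 26.6 - 14.0 = 12.60 kg/kg fuel
Excess air % = (excess / stoich) * 100 = (12.60 / 14.0) * 100 = 90.00%


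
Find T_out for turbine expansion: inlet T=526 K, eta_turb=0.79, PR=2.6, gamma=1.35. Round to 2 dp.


T_out = T_in * (1 - eta * (1 - PR^(-(gamma-1)/gamma)))
Exponent = -(1.35-1)/1.35 = -0.25925926
PR^exp = 2.6^(-0.25925926) = 0.78057442
Factor = 1 - 0.79*(1 - 0.78057442) = 0.82665379
T_out = 526 * 0.82665379 = 434.82 K


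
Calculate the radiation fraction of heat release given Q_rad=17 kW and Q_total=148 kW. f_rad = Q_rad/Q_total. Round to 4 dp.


f_rad = Q_rad / Q_total
f_rad = 17 / 148 = 0.1149


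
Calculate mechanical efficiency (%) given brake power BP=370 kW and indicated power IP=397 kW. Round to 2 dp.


eta_mech = (BP / IP) * 100
Ratio = 370 / 397 = 0.9320
eta_mech = 0.9320 * 100 = 93.20%


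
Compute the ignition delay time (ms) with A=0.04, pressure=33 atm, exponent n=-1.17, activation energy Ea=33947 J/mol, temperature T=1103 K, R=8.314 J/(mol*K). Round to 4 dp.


tau = A * P^n * exp(Ea/(R*T))
P^n = 33^(-1.17) = 0.01672394
Ea/(R*T) = 33947/(8.314*1103) = 3.701825
exp(Ea/(R*T)) = 40.521182
tau = 0.04 * 0.01672394 * 40.521182 = 0.0271 ms


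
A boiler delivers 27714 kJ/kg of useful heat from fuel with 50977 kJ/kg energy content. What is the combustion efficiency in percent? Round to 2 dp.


Efficiency = (Q_useful / Q_fuel) * 100
Efficiency = (27714 / 50977) * 100
Efficiency = 0.5437 * 100 = 54.37%


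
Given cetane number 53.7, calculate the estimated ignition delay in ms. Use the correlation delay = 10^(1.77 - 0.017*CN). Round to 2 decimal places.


delay = 10^(1.77 - 0.017*CN)
Exponent = 1.77 - 0.017*53.7 = 0.8571
delay = 10^0.8571 = 7.20 ms


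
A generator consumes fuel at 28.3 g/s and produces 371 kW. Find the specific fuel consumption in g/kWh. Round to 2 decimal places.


SFC = (mf / BP) * 3600
Rate = 28.3 / 371 = 0.076280 g/(s*kW)
SFC = 0.076280 * 3600 = 274.61 g/kWh


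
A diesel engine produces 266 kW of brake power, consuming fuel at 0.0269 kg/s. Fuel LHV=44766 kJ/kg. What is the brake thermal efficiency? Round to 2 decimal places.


eta_BTE = (BP / (mf * LHV)) * 100
Denominator = 0.0269 * 44766 = 1204.2054 kW
eta_BTE = (266 / 1204.2054) * 100 = 22.09%


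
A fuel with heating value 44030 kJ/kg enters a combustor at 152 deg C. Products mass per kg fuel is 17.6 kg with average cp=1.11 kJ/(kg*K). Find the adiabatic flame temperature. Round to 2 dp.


T_ad = T_in + Hc / (m_p * cp)
Denominator = 17.6 * 1.11 = 19.5360
Temperature rise = 44030 / 19.5360 = 2253.79 K
T_ad = 152 + 2253.79 = 2405.79 deg C


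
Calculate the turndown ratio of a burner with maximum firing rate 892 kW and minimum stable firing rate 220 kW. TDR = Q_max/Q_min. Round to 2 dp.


TDR = Q_max / Q_min
TDR = 892 / 220 = 4.05


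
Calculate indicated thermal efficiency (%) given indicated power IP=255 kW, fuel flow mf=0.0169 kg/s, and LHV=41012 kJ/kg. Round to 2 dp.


eta_ith = (IP / (mf * LHV)) * 100
Denominator = 0.0169 * 41012 = 693.1028 kW
eta_ith = (255 / 693.1028) * 100 = 36.79%


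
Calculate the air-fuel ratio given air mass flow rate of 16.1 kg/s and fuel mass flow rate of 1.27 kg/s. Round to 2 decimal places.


AFR = m_air / m_fuel
AFR = 16.1 / 1.27 = 12.68


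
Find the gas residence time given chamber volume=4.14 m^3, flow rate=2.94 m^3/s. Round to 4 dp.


tau = V / Q_flow
tau = 4.14 / 2.94 = 1.4082 s


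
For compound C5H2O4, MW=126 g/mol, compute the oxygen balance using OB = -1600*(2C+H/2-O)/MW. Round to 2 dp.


OB = -1600 * (2C + H/2 - O) / MW
Inner = 2*5 + 2/2 - 4 = 7.00
OB = -1600 * 7.00 / 126 = -88.89%


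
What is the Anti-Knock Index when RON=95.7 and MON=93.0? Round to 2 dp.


AKI = (RON + MON) / 2
AKI = (95.7 + 93.0) / 2
AKI = 188.7 / 2 = 94.35


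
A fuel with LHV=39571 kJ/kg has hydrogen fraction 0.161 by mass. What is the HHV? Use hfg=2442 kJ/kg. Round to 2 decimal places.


HHV = LHV + hfg * 9 * H
Water addition = 2442 * 9 * 0.161 = 3538.458 kJ/kg
HHV = 39571 + 3538.458 = 43109.46 kJ/kg


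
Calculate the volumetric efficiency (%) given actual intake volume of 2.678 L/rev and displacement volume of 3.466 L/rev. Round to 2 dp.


eta_v = (V_actual / V_disp) * 100
Ratio = 2.678 / 3.466 = 0.7726
eta_v = 0.7726 * 100 = 77.26%


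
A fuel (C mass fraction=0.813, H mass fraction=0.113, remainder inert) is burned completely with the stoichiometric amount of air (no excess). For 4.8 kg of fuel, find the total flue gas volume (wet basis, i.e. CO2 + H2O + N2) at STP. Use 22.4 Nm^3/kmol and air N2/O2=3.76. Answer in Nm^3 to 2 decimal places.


Per kg fuel: CO2 = (C/12 kmol)*22.4 = (0.813/12)*22.4 = 1.51760 Nm^3
Per kg fuel: H2O = (H/2 kmol)*22.4 = (0.113/2)*22.4 = 1.26560 Nm^3
O2 needed per kg fuel = C/12 + H/4 = 0.813/12 + 0.113/4 = 0.09600000 kmol
Per kg fuel: N2 = O2*3.76*22.4 = 0.09600000*3.76*22.4 = 8.08550 Nm^3
Total per kg = 1.51760 + 1.26560 + 8.08550 = 10.86870 Nm^3
Total = 10.86870 * 4.8 = 52.17 Nm^3


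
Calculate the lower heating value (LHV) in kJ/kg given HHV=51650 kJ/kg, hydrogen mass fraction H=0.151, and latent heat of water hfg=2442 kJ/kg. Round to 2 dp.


LHV = HHV - hfg * 9 * H
Water correction = 2442 * 9 * 0.151 = 3318.678 kJ/kg
LHV = 51650 - 3318.678 = 48331.32 kJ/kg


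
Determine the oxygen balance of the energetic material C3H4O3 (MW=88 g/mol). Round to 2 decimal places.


OB = -1600 * (2C + H/2 - O) / MW
Inner = 2*3 + 4/2 - 3 = 5.00
OB = -1600 * 5.00 / 88 = -90.91%


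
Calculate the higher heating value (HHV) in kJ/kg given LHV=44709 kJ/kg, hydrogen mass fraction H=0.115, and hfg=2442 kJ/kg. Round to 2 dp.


HHV = LHV + hfg * 9 * H
Water addition = 2442 * 9 * 0.115 = 2527.470 kJ/kg
HHV = 44709 + 2527.470 = 47236.47 kJ/kg


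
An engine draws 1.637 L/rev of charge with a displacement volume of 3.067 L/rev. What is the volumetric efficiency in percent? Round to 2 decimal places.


eta_v = (V_actual / V_disp) * 100
Ratio = 1.637 / 3.067 = 0.5337
eta_v = 0.5337 * 100 = 53.37%


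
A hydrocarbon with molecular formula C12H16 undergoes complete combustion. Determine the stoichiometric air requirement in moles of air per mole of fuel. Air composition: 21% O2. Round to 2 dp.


Balanced combustion: C12H16 + 16 O2 -> 12 CO2 + 8 H2O
O2 needed = C + H/4 = 12 + 16/4 = 16.00 moles
Air moles = O2 / 0.21 = 16.00 / 0.21 = 76.19 moles air


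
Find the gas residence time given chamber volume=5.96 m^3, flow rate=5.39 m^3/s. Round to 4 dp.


tau = V / Q_flow
tau = 5.96 / 5.39 = 1.1058 s


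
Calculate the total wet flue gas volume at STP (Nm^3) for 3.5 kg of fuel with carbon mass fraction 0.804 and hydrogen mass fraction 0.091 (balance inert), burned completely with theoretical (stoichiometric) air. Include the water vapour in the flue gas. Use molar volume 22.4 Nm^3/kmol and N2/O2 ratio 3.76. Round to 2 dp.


Per kg fuel: CO2 = (C/12 kmol)*22.4 = (0.804/12)*22.4 = 1.50080 Nm^3
Per kg fuel: H2O = (H/2 kmol)*22.4 = (0.091/2)*22.4 = 1.01920 Nm^3
O2 needed per kg fuel = C/12 + H/4 = 0.804/12 + 0.091/4 = 0.08975000 kmol
Per kg fuel: N2 = O2*3.76*22.4 = 0.08975000*3.76*22.4 = 7.55910 Nm^3
Total per kg = 1.50080 + 1.01920 + 7.55910 = 10.07910 Nm^3
Total = 10.07910 * 3.5 = 35.28 Nm^3
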